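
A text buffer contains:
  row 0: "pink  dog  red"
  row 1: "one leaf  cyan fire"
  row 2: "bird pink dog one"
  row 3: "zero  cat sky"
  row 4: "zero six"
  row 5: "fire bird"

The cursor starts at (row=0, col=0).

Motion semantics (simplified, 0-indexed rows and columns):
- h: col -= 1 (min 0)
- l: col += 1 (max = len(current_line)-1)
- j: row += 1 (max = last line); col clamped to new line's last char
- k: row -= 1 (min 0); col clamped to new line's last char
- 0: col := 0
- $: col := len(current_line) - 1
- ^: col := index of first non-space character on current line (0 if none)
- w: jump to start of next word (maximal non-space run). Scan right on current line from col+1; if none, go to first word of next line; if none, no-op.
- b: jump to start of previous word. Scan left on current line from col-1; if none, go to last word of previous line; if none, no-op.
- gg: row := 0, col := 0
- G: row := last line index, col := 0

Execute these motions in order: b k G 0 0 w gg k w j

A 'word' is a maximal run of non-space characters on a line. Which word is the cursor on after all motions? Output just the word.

Answer: leaf

Derivation:
After 1 (b): row=0 col=0 char='p'
After 2 (k): row=0 col=0 char='p'
After 3 (G): row=5 col=0 char='f'
After 4 (0): row=5 col=0 char='f'
After 5 (0): row=5 col=0 char='f'
After 6 (w): row=5 col=5 char='b'
After 7 (gg): row=0 col=0 char='p'
After 8 (k): row=0 col=0 char='p'
After 9 (w): row=0 col=6 char='d'
After 10 (j): row=1 col=6 char='a'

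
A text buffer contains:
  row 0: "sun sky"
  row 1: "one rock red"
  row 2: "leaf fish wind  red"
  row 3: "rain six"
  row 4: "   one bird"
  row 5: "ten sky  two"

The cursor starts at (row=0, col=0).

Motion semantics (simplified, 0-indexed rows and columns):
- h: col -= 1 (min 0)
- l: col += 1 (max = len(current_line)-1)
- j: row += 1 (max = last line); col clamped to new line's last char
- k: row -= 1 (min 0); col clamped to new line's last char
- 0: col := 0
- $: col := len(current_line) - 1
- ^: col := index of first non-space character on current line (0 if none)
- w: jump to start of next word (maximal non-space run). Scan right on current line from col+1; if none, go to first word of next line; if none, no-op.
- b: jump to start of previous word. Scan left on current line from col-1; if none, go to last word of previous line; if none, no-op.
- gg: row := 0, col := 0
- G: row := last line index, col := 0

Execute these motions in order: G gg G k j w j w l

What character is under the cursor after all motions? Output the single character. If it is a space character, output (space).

Answer: w

Derivation:
After 1 (G): row=5 col=0 char='t'
After 2 (gg): row=0 col=0 char='s'
After 3 (G): row=5 col=0 char='t'
After 4 (k): row=4 col=0 char='_'
After 5 (j): row=5 col=0 char='t'
After 6 (w): row=5 col=4 char='s'
After 7 (j): row=5 col=4 char='s'
After 8 (w): row=5 col=9 char='t'
After 9 (l): row=5 col=10 char='w'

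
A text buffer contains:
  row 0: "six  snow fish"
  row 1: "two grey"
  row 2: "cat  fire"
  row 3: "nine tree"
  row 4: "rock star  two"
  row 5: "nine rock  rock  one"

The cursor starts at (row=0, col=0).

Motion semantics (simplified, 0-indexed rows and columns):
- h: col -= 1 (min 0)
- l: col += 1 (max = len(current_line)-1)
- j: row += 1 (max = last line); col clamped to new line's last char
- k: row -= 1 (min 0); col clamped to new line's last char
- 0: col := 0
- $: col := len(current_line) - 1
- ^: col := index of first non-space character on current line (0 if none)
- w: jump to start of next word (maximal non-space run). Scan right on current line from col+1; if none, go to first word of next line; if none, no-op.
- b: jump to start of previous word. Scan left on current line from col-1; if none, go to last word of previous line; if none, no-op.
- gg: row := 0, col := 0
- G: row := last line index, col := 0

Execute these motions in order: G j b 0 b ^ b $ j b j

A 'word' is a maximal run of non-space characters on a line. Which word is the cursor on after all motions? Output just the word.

Answer: star

Derivation:
After 1 (G): row=5 col=0 char='n'
After 2 (j): row=5 col=0 char='n'
After 3 (b): row=4 col=11 char='t'
After 4 (0): row=4 col=0 char='r'
After 5 (b): row=3 col=5 char='t'
After 6 (^): row=3 col=0 char='n'
After 7 (b): row=2 col=5 char='f'
After 8 ($): row=2 col=8 char='e'
After 9 (j): row=3 col=8 char='e'
After 10 (b): row=3 col=5 char='t'
After 11 (j): row=4 col=5 char='s'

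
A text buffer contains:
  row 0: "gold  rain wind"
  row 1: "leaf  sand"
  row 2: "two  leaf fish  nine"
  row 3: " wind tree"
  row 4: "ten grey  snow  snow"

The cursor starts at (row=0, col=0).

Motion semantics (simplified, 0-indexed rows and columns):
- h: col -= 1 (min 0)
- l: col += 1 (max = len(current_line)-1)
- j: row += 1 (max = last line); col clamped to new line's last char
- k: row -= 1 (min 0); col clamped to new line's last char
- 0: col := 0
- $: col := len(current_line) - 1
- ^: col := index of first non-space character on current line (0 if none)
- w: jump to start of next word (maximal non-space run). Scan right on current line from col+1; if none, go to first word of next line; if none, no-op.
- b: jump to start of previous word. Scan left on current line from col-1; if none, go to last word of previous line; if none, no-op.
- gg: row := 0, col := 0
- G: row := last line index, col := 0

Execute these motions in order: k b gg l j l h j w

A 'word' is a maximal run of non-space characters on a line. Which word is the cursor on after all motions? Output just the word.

Answer: leaf

Derivation:
After 1 (k): row=0 col=0 char='g'
After 2 (b): row=0 col=0 char='g'
After 3 (gg): row=0 col=0 char='g'
After 4 (l): row=0 col=1 char='o'
After 5 (j): row=1 col=1 char='e'
After 6 (l): row=1 col=2 char='a'
After 7 (h): row=1 col=1 char='e'
After 8 (j): row=2 col=1 char='w'
After 9 (w): row=2 col=5 char='l'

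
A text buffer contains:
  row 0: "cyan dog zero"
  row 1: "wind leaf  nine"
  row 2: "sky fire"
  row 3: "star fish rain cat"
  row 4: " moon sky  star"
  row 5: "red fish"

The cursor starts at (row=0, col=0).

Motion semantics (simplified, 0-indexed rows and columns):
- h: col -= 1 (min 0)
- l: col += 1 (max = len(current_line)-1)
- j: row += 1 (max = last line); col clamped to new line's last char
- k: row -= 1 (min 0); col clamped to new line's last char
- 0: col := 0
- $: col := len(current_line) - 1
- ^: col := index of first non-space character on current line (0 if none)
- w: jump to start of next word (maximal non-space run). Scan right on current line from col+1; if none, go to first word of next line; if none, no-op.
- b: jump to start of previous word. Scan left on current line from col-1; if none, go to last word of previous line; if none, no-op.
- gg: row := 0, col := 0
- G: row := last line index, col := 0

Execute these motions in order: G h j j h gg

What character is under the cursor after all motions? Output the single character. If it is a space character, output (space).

Answer: c

Derivation:
After 1 (G): row=5 col=0 char='r'
After 2 (h): row=5 col=0 char='r'
After 3 (j): row=5 col=0 char='r'
After 4 (j): row=5 col=0 char='r'
After 5 (h): row=5 col=0 char='r'
After 6 (gg): row=0 col=0 char='c'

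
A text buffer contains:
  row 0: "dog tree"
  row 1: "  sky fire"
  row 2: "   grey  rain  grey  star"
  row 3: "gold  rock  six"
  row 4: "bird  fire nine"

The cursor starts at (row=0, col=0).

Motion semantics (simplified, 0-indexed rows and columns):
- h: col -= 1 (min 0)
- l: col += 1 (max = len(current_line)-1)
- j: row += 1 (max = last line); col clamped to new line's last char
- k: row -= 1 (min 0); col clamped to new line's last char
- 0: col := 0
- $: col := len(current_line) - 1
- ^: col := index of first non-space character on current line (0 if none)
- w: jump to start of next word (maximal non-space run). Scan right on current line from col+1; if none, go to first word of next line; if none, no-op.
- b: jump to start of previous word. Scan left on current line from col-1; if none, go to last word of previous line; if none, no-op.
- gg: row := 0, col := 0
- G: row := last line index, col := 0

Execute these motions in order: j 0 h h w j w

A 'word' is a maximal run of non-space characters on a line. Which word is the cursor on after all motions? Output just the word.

Answer: grey

Derivation:
After 1 (j): row=1 col=0 char='_'
After 2 (0): row=1 col=0 char='_'
After 3 (h): row=1 col=0 char='_'
After 4 (h): row=1 col=0 char='_'
After 5 (w): row=1 col=2 char='s'
After 6 (j): row=2 col=2 char='_'
After 7 (w): row=2 col=3 char='g'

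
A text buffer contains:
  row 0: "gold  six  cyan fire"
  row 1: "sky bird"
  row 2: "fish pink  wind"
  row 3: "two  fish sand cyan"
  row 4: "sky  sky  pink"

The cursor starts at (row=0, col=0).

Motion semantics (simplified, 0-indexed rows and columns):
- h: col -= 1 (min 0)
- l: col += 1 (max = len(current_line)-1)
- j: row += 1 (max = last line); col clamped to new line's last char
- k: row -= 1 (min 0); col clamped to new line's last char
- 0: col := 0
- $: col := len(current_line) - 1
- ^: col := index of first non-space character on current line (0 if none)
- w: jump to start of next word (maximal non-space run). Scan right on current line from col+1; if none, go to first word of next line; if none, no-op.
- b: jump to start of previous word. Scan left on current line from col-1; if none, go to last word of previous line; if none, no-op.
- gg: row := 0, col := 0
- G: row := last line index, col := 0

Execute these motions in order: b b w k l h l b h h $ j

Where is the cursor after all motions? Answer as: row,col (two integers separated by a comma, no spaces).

Answer: 1,7

Derivation:
After 1 (b): row=0 col=0 char='g'
After 2 (b): row=0 col=0 char='g'
After 3 (w): row=0 col=6 char='s'
After 4 (k): row=0 col=6 char='s'
After 5 (l): row=0 col=7 char='i'
After 6 (h): row=0 col=6 char='s'
After 7 (l): row=0 col=7 char='i'
After 8 (b): row=0 col=6 char='s'
After 9 (h): row=0 col=5 char='_'
After 10 (h): row=0 col=4 char='_'
After 11 ($): row=0 col=19 char='e'
After 12 (j): row=1 col=7 char='d'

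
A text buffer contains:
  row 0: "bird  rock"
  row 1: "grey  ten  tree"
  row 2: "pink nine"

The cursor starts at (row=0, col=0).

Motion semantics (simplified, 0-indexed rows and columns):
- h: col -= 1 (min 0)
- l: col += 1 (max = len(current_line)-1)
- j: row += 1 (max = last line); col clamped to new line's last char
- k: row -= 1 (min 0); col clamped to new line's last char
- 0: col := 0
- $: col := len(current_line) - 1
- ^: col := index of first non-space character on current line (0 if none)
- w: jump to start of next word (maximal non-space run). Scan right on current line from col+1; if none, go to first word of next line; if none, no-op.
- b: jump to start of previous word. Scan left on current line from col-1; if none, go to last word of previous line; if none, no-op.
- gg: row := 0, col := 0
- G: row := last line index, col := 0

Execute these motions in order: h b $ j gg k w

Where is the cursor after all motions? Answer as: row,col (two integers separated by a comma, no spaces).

Answer: 0,6

Derivation:
After 1 (h): row=0 col=0 char='b'
After 2 (b): row=0 col=0 char='b'
After 3 ($): row=0 col=9 char='k'
After 4 (j): row=1 col=9 char='_'
After 5 (gg): row=0 col=0 char='b'
After 6 (k): row=0 col=0 char='b'
After 7 (w): row=0 col=6 char='r'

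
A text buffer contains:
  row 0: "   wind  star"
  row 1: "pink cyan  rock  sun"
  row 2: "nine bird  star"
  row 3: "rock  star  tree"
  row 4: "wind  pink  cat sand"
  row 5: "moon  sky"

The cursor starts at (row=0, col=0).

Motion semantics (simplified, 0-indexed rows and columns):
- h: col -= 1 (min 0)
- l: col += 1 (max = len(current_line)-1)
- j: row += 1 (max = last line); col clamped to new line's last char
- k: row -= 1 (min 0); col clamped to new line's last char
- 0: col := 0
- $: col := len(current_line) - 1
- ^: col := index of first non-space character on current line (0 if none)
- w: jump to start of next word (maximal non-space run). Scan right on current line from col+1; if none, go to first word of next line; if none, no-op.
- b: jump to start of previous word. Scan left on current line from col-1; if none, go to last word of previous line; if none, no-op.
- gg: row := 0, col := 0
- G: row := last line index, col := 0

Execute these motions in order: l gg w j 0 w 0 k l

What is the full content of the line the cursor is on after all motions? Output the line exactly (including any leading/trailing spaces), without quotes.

After 1 (l): row=0 col=1 char='_'
After 2 (gg): row=0 col=0 char='_'
After 3 (w): row=0 col=3 char='w'
After 4 (j): row=1 col=3 char='k'
After 5 (0): row=1 col=0 char='p'
After 6 (w): row=1 col=5 char='c'
After 7 (0): row=1 col=0 char='p'
After 8 (k): row=0 col=0 char='_'
After 9 (l): row=0 col=1 char='_'

Answer:    wind  star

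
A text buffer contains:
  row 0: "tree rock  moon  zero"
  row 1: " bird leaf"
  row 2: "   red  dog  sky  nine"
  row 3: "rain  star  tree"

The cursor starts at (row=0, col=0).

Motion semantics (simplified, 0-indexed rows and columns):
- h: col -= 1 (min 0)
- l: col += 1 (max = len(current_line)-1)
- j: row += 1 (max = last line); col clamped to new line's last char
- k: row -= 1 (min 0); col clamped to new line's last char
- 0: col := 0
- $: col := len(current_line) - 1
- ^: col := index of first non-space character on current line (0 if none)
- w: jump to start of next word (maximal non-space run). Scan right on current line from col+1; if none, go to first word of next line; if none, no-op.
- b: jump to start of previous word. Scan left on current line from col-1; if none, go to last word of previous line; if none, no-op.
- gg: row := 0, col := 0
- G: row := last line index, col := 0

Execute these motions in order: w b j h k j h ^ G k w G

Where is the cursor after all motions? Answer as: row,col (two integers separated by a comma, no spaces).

After 1 (w): row=0 col=5 char='r'
After 2 (b): row=0 col=0 char='t'
After 3 (j): row=1 col=0 char='_'
After 4 (h): row=1 col=0 char='_'
After 5 (k): row=0 col=0 char='t'
After 6 (j): row=1 col=0 char='_'
After 7 (h): row=1 col=0 char='_'
After 8 (^): row=1 col=1 char='b'
After 9 (G): row=3 col=0 char='r'
After 10 (k): row=2 col=0 char='_'
After 11 (w): row=2 col=3 char='r'
After 12 (G): row=3 col=0 char='r'

Answer: 3,0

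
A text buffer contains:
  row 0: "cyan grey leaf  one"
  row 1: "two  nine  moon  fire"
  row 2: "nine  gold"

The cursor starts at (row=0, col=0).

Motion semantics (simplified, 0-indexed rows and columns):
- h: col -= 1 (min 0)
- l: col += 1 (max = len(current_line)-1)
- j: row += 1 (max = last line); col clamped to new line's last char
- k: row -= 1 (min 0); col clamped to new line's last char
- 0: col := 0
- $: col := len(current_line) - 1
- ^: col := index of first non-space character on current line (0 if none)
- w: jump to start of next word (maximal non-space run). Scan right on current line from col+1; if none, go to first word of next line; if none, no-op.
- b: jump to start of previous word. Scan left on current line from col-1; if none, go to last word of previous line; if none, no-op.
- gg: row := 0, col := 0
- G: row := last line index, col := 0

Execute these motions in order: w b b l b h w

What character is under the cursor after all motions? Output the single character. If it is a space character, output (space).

After 1 (w): row=0 col=5 char='g'
After 2 (b): row=0 col=0 char='c'
After 3 (b): row=0 col=0 char='c'
After 4 (l): row=0 col=1 char='y'
After 5 (b): row=0 col=0 char='c'
After 6 (h): row=0 col=0 char='c'
After 7 (w): row=0 col=5 char='g'

Answer: g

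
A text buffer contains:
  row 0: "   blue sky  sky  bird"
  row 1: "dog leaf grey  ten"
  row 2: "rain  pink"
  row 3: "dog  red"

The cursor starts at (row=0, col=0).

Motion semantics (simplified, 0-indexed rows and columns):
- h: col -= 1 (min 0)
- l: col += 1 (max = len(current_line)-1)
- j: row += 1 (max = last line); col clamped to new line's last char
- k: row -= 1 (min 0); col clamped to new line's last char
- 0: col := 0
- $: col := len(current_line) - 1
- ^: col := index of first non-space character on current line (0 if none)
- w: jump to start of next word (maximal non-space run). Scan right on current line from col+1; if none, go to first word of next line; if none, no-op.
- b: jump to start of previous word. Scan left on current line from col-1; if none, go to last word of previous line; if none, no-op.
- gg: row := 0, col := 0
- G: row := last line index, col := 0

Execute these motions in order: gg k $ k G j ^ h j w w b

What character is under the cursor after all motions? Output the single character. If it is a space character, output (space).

After 1 (gg): row=0 col=0 char='_'
After 2 (k): row=0 col=0 char='_'
After 3 ($): row=0 col=21 char='d'
After 4 (k): row=0 col=21 char='d'
After 5 (G): row=3 col=0 char='d'
After 6 (j): row=3 col=0 char='d'
After 7 (^): row=3 col=0 char='d'
After 8 (h): row=3 col=0 char='d'
After 9 (j): row=3 col=0 char='d'
After 10 (w): row=3 col=5 char='r'
After 11 (w): row=3 col=5 char='r'
After 12 (b): row=3 col=0 char='d'

Answer: d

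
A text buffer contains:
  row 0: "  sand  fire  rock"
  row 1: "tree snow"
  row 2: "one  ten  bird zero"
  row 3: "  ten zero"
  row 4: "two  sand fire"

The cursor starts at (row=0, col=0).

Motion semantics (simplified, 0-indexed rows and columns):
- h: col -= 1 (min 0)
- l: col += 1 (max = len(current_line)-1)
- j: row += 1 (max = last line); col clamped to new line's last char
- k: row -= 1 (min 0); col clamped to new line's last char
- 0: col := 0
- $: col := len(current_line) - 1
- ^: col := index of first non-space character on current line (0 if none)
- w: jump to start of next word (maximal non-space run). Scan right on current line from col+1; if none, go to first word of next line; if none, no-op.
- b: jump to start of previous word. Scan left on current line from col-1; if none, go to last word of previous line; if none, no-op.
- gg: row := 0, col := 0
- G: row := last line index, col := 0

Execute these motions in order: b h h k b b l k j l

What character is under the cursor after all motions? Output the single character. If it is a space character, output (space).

After 1 (b): row=0 col=0 char='_'
After 2 (h): row=0 col=0 char='_'
After 3 (h): row=0 col=0 char='_'
After 4 (k): row=0 col=0 char='_'
After 5 (b): row=0 col=0 char='_'
After 6 (b): row=0 col=0 char='_'
After 7 (l): row=0 col=1 char='_'
After 8 (k): row=0 col=1 char='_'
After 9 (j): row=1 col=1 char='r'
After 10 (l): row=1 col=2 char='e'

Answer: e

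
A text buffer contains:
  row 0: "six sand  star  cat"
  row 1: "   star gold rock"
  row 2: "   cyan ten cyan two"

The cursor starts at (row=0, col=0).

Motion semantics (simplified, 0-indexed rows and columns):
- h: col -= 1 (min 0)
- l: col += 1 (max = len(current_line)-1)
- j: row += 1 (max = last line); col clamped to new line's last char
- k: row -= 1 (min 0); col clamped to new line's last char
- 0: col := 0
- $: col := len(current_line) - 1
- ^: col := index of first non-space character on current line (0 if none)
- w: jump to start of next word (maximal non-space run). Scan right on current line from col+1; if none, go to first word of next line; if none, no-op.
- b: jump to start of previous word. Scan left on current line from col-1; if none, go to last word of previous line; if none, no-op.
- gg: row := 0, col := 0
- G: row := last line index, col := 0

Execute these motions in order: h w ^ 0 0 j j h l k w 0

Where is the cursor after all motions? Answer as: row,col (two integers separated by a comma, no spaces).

Answer: 1,0

Derivation:
After 1 (h): row=0 col=0 char='s'
After 2 (w): row=0 col=4 char='s'
After 3 (^): row=0 col=0 char='s'
After 4 (0): row=0 col=0 char='s'
After 5 (0): row=0 col=0 char='s'
After 6 (j): row=1 col=0 char='_'
After 7 (j): row=2 col=0 char='_'
After 8 (h): row=2 col=0 char='_'
After 9 (l): row=2 col=1 char='_'
After 10 (k): row=1 col=1 char='_'
After 11 (w): row=1 col=3 char='s'
After 12 (0): row=1 col=0 char='_'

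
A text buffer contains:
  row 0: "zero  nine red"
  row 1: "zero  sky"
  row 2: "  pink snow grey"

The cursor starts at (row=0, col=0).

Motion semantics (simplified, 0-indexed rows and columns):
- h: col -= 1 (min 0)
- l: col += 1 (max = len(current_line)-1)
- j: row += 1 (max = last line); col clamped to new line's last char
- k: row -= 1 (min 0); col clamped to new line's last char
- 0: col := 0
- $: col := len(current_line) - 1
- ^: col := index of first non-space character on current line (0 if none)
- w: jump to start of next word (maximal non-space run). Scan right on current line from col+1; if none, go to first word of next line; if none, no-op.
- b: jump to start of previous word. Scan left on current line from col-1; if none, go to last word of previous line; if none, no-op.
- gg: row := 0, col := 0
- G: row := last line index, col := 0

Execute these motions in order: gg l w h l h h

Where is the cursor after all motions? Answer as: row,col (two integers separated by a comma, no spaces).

Answer: 0,4

Derivation:
After 1 (gg): row=0 col=0 char='z'
After 2 (l): row=0 col=1 char='e'
After 3 (w): row=0 col=6 char='n'
After 4 (h): row=0 col=5 char='_'
After 5 (l): row=0 col=6 char='n'
After 6 (h): row=0 col=5 char='_'
After 7 (h): row=0 col=4 char='_'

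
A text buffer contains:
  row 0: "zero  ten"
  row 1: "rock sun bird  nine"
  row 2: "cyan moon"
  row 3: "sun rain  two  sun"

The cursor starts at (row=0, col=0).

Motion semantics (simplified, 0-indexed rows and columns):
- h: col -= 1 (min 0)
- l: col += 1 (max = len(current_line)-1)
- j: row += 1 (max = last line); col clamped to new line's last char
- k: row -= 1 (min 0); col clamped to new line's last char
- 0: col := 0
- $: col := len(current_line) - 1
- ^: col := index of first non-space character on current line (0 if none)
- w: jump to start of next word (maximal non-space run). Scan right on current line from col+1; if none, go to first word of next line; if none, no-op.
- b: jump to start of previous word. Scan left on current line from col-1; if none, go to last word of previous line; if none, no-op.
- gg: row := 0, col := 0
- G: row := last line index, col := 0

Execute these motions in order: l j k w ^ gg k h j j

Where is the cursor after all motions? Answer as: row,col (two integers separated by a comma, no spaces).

Answer: 2,0

Derivation:
After 1 (l): row=0 col=1 char='e'
After 2 (j): row=1 col=1 char='o'
After 3 (k): row=0 col=1 char='e'
After 4 (w): row=0 col=6 char='t'
After 5 (^): row=0 col=0 char='z'
After 6 (gg): row=0 col=0 char='z'
After 7 (k): row=0 col=0 char='z'
After 8 (h): row=0 col=0 char='z'
After 9 (j): row=1 col=0 char='r'
After 10 (j): row=2 col=0 char='c'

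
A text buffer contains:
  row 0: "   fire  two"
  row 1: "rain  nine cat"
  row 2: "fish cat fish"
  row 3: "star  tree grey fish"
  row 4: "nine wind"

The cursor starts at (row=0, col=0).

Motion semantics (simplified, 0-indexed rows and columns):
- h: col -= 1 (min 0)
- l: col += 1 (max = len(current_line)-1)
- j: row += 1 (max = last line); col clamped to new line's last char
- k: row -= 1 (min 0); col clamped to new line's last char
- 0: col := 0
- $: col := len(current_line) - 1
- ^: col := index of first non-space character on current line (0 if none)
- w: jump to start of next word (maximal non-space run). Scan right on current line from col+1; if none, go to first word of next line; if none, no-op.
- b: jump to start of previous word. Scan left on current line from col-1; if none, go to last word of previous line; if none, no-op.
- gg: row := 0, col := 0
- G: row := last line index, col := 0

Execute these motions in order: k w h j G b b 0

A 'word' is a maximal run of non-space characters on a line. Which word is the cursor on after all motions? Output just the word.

Answer: star

Derivation:
After 1 (k): row=0 col=0 char='_'
After 2 (w): row=0 col=3 char='f'
After 3 (h): row=0 col=2 char='_'
After 4 (j): row=1 col=2 char='i'
After 5 (G): row=4 col=0 char='n'
After 6 (b): row=3 col=16 char='f'
After 7 (b): row=3 col=11 char='g'
After 8 (0): row=3 col=0 char='s'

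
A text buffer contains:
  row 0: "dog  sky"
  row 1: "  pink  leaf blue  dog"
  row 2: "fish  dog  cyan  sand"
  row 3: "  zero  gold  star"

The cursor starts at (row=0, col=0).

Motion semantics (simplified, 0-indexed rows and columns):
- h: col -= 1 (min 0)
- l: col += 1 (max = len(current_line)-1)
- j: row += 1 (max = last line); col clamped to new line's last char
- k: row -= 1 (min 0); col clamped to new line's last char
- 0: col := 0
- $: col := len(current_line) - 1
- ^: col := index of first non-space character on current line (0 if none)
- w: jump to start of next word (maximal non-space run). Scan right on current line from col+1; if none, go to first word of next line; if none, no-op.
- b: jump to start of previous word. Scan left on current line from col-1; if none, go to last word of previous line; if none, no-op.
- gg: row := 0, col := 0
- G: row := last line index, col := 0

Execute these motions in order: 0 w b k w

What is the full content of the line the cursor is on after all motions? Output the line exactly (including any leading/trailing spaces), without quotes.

Answer: dog  sky

Derivation:
After 1 (0): row=0 col=0 char='d'
After 2 (w): row=0 col=5 char='s'
After 3 (b): row=0 col=0 char='d'
After 4 (k): row=0 col=0 char='d'
After 5 (w): row=0 col=5 char='s'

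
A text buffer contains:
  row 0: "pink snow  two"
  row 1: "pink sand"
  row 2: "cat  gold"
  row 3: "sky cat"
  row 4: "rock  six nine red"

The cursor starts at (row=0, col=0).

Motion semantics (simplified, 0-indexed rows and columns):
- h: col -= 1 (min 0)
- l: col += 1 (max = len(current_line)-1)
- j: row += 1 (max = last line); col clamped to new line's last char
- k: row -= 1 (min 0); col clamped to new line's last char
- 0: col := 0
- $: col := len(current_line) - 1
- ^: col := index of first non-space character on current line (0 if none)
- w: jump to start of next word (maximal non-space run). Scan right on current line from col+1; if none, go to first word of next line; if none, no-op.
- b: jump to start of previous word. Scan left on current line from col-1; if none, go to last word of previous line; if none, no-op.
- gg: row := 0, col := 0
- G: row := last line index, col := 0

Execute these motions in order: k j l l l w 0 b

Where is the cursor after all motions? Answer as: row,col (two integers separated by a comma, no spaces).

Answer: 0,11

Derivation:
After 1 (k): row=0 col=0 char='p'
After 2 (j): row=1 col=0 char='p'
After 3 (l): row=1 col=1 char='i'
After 4 (l): row=1 col=2 char='n'
After 5 (l): row=1 col=3 char='k'
After 6 (w): row=1 col=5 char='s'
After 7 (0): row=1 col=0 char='p'
After 8 (b): row=0 col=11 char='t'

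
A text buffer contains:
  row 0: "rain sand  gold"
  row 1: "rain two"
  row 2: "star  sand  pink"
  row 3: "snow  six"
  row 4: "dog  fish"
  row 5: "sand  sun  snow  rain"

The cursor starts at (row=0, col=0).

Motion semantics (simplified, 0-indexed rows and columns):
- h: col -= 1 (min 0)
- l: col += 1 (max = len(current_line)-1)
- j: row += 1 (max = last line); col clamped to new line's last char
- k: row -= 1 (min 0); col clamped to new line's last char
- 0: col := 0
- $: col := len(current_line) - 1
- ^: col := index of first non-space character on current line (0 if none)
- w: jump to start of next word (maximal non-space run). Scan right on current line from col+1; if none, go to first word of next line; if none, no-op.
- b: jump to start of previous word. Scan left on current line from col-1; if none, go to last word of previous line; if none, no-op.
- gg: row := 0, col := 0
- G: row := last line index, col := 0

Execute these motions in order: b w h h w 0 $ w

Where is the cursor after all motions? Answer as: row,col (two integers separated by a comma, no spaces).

Answer: 1,0

Derivation:
After 1 (b): row=0 col=0 char='r'
After 2 (w): row=0 col=5 char='s'
After 3 (h): row=0 col=4 char='_'
After 4 (h): row=0 col=3 char='n'
After 5 (w): row=0 col=5 char='s'
After 6 (0): row=0 col=0 char='r'
After 7 ($): row=0 col=14 char='d'
After 8 (w): row=1 col=0 char='r'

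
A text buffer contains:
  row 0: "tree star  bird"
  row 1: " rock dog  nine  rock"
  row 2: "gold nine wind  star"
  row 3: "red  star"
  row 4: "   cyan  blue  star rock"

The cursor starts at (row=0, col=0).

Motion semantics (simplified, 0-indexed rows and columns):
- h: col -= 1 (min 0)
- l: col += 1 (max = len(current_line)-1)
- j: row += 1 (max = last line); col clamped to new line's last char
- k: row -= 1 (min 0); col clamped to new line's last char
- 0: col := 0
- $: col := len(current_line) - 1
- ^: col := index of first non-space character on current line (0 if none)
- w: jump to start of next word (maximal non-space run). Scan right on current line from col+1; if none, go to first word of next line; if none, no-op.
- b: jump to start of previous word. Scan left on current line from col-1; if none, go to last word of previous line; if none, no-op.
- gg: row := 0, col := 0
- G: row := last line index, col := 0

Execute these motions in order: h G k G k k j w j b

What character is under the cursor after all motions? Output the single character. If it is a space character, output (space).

After 1 (h): row=0 col=0 char='t'
After 2 (G): row=4 col=0 char='_'
After 3 (k): row=3 col=0 char='r'
After 4 (G): row=4 col=0 char='_'
After 5 (k): row=3 col=0 char='r'
After 6 (k): row=2 col=0 char='g'
After 7 (j): row=3 col=0 char='r'
After 8 (w): row=3 col=5 char='s'
After 9 (j): row=4 col=5 char='a'
After 10 (b): row=4 col=3 char='c'

Answer: c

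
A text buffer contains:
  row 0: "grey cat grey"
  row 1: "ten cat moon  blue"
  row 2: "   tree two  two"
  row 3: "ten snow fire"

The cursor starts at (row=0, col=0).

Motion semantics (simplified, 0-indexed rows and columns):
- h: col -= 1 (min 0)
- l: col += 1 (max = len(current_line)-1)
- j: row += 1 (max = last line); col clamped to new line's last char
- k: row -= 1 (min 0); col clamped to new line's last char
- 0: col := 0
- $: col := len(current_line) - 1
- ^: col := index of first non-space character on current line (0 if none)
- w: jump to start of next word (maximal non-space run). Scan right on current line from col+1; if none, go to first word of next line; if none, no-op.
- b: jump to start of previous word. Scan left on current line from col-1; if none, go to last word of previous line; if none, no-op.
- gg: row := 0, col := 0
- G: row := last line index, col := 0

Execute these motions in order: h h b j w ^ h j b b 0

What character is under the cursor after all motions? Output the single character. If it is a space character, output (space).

Answer: t

Derivation:
After 1 (h): row=0 col=0 char='g'
After 2 (h): row=0 col=0 char='g'
After 3 (b): row=0 col=0 char='g'
After 4 (j): row=1 col=0 char='t'
After 5 (w): row=1 col=4 char='c'
After 6 (^): row=1 col=0 char='t'
After 7 (h): row=1 col=0 char='t'
After 8 (j): row=2 col=0 char='_'
After 9 (b): row=1 col=14 char='b'
After 10 (b): row=1 col=8 char='m'
After 11 (0): row=1 col=0 char='t'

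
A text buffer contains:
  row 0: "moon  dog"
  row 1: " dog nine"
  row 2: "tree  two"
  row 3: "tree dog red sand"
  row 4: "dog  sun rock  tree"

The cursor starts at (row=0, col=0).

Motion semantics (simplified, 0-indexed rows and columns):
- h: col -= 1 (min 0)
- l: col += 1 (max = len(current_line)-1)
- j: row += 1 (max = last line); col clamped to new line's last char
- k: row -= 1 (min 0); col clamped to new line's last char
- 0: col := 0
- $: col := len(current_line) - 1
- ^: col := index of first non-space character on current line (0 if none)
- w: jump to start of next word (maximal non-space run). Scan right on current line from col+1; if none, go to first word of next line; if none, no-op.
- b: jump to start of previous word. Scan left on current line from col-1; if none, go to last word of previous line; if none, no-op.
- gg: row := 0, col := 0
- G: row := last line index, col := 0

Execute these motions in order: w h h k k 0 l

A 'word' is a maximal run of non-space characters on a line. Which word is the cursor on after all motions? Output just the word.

Answer: moon

Derivation:
After 1 (w): row=0 col=6 char='d'
After 2 (h): row=0 col=5 char='_'
After 3 (h): row=0 col=4 char='_'
After 4 (k): row=0 col=4 char='_'
After 5 (k): row=0 col=4 char='_'
After 6 (0): row=0 col=0 char='m'
After 7 (l): row=0 col=1 char='o'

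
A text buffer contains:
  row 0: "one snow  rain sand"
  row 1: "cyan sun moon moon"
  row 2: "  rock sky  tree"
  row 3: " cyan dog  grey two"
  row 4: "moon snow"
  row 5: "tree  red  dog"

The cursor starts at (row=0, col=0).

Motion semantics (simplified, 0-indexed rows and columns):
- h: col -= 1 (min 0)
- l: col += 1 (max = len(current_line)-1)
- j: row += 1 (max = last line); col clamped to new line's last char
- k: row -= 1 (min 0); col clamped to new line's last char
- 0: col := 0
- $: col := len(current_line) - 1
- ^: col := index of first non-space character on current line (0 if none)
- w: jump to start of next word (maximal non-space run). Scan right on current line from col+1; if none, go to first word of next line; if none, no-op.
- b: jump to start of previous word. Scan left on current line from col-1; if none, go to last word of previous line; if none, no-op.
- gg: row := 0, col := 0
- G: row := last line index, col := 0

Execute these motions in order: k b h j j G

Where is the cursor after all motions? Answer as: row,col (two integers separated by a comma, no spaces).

Answer: 5,0

Derivation:
After 1 (k): row=0 col=0 char='o'
After 2 (b): row=0 col=0 char='o'
After 3 (h): row=0 col=0 char='o'
After 4 (j): row=1 col=0 char='c'
After 5 (j): row=2 col=0 char='_'
After 6 (G): row=5 col=0 char='t'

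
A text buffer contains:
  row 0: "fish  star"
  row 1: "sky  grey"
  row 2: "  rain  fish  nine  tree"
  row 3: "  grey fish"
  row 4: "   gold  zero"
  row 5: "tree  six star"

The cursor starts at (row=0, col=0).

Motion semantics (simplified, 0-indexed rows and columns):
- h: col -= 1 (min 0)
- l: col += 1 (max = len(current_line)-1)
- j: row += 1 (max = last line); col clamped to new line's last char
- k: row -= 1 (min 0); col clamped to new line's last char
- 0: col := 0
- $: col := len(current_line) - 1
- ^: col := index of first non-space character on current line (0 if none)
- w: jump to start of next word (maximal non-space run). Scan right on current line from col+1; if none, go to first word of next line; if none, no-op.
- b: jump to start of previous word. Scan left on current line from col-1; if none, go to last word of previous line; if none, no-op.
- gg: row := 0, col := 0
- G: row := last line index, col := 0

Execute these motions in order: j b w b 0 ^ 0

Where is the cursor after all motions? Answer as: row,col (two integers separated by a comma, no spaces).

Answer: 0,0

Derivation:
After 1 (j): row=1 col=0 char='s'
After 2 (b): row=0 col=6 char='s'
After 3 (w): row=1 col=0 char='s'
After 4 (b): row=0 col=6 char='s'
After 5 (0): row=0 col=0 char='f'
After 6 (^): row=0 col=0 char='f'
After 7 (0): row=0 col=0 char='f'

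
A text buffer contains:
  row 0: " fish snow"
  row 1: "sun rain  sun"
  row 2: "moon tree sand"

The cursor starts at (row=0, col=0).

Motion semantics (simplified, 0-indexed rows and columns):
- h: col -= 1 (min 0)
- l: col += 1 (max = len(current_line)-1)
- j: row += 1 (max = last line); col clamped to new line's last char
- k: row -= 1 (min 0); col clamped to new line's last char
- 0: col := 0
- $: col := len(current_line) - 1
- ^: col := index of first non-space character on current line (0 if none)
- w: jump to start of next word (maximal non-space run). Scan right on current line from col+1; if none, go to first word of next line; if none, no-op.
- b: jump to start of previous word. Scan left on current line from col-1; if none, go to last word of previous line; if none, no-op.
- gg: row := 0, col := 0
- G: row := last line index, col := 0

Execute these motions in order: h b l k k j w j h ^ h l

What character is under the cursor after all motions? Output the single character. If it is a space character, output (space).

Answer: o

Derivation:
After 1 (h): row=0 col=0 char='_'
After 2 (b): row=0 col=0 char='_'
After 3 (l): row=0 col=1 char='f'
After 4 (k): row=0 col=1 char='f'
After 5 (k): row=0 col=1 char='f'
After 6 (j): row=1 col=1 char='u'
After 7 (w): row=1 col=4 char='r'
After 8 (j): row=2 col=4 char='_'
After 9 (h): row=2 col=3 char='n'
After 10 (^): row=2 col=0 char='m'
After 11 (h): row=2 col=0 char='m'
After 12 (l): row=2 col=1 char='o'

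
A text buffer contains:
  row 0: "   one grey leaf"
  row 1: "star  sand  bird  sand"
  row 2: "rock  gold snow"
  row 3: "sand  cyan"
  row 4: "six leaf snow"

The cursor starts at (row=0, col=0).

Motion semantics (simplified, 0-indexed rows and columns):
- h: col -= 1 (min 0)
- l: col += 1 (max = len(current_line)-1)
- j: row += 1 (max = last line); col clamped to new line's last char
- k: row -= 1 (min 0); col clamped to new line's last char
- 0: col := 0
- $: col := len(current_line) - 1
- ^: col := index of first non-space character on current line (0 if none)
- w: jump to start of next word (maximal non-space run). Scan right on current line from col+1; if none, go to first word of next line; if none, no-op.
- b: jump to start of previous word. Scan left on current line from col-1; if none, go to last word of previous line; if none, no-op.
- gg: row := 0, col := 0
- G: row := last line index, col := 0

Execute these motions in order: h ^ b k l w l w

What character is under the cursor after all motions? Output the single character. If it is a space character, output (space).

After 1 (h): row=0 col=0 char='_'
After 2 (^): row=0 col=3 char='o'
After 3 (b): row=0 col=3 char='o'
After 4 (k): row=0 col=3 char='o'
After 5 (l): row=0 col=4 char='n'
After 6 (w): row=0 col=7 char='g'
After 7 (l): row=0 col=8 char='r'
After 8 (w): row=0 col=12 char='l'

Answer: l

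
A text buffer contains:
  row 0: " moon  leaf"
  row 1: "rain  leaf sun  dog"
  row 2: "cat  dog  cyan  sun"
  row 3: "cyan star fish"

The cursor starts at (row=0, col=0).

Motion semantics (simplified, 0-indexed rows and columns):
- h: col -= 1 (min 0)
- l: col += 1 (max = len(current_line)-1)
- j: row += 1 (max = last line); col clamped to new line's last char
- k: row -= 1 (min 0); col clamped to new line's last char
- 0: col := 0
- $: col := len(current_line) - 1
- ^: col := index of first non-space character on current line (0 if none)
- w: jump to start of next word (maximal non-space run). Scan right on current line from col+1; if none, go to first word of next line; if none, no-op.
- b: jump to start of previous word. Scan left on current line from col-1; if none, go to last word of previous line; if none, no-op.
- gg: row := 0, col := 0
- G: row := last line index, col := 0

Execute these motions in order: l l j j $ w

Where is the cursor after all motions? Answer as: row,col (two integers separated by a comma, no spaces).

After 1 (l): row=0 col=1 char='m'
After 2 (l): row=0 col=2 char='o'
After 3 (j): row=1 col=2 char='i'
After 4 (j): row=2 col=2 char='t'
After 5 ($): row=2 col=18 char='n'
After 6 (w): row=3 col=0 char='c'

Answer: 3,0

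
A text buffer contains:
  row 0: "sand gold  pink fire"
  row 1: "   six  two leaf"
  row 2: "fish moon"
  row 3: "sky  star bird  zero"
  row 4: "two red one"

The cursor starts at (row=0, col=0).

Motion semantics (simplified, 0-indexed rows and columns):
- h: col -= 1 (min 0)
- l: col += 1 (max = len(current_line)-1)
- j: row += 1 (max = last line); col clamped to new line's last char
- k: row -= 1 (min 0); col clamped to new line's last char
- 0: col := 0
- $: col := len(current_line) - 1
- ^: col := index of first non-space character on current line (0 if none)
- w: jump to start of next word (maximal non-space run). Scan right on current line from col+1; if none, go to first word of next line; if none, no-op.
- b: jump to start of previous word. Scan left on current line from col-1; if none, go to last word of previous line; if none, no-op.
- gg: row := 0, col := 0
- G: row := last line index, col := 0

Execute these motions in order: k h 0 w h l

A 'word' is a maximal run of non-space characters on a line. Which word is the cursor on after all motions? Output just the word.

After 1 (k): row=0 col=0 char='s'
After 2 (h): row=0 col=0 char='s'
After 3 (0): row=0 col=0 char='s'
After 4 (w): row=0 col=5 char='g'
After 5 (h): row=0 col=4 char='_'
After 6 (l): row=0 col=5 char='g'

Answer: gold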